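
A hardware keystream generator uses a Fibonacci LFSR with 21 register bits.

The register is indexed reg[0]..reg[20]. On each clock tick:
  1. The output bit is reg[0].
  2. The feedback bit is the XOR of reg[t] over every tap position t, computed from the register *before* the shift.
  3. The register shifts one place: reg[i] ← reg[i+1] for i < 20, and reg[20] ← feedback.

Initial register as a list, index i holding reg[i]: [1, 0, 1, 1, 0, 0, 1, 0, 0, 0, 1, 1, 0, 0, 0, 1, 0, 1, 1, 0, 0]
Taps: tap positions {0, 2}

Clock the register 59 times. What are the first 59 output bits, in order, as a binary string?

10110010001100010110001111010111101001110110010001001001110

k : reg_k → out_k, fb_k
0: 101100100011000101100 → 1, fb=0
1: 011001000110001011000 → 0, fb=1
2: 110010001100010110001 → 1, fb=1
3: 100100011000101100011 → 1, fb=1
4: 001000110001011000111 → 0, fb=1
5: 010001100010110001111 → 0, fb=0
6: 100011000101100011110 → 1, fb=1
7: 000110001011000111101 → 0, fb=0
8: 001100010110001111010 → 0, fb=1
9: 011000101100011110101 → 0, fb=1
10: 110001011000111101011 → 1, fb=1
11: 100010110001111010111 → 1, fb=1
12: 000101100011110101111 → 0, fb=0
13: 001011000111101011110 → 0, fb=1
14: 010110001111010111101 → 0, fb=0
15: 101100011110101111010 → 1, fb=0
16: 011000111101011110100 → 0, fb=1
17: 110001111010111101001 → 1, fb=1
18: 100011110101111010011 → 1, fb=1
19: 000111101011110100111 → 0, fb=0
20: 001111010111101001110 → 0, fb=1
21: 011110101111010011101 → 0, fb=1
22: 111101011110100111011 → 1, fb=0
23: 111010111101001110110 → 1, fb=0
24: 110101111010011101100 → 1, fb=1
25: 101011110100111011001 → 1, fb=0
26: 010111101001110110010 → 0, fb=0
27: 101111010011101100100 → 1, fb=0
28: 011110100111011001000 → 0, fb=1
29: 111101001110110010001 → 1, fb=0
30: 111010011101100100010 → 1, fb=0
31: 110100111011001000100 → 1, fb=1
32: 101001110110010001001 → 1, fb=0
33: 010011101100100010010 → 0, fb=0
34: 100111011001000100100 → 1, fb=1
35: 001110110010001001001 → 0, fb=1
36: 011101100100010010011 → 0, fb=1
37: 111011001000100100111 → 1, fb=0
38: 110110010001001001110 → 1, fb=1
39: 101100100010010011101 → 1, fb=0
40: 011001000100100111010 → 0, fb=1
41: 110010001001001110101 → 1, fb=1
42: 100100010010011101011 → 1, fb=1
43: 001000100100111010111 → 0, fb=1
44: 010001001001110101111 → 0, fb=0
45: 100010010011101011110 → 1, fb=1
46: 000100100111010111101 → 0, fb=0
47: 001001001110101111010 → 0, fb=1
48: 010010011101011110101 → 0, fb=0
49: 100100111010111101010 → 1, fb=1
50: 001001110101111010101 → 0, fb=1
51: 010011101011110101011 → 0, fb=0
52: 100111010111101010110 → 1, fb=1
53: 001110101111010101101 → 0, fb=1
54: 011101011110101011011 → 0, fb=1
55: 111010111101010110111 → 1, fb=0
56: 110101111010101101110 → 1, fb=1
57: 101011110101011011101 → 1, fb=0
58: 010111101010110111010 → 0, fb=0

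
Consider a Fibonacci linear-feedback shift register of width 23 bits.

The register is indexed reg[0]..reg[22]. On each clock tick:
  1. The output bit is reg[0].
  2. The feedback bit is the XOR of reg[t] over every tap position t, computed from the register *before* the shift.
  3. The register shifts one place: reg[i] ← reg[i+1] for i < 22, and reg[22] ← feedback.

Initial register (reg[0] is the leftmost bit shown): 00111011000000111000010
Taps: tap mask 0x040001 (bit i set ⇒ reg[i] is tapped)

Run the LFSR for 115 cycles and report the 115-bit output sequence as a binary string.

step | reg (before) | out | fb
   0 | 00111011000000111000010 | 0 | 0
   1 | 01110110000001110000100 | 0 | 0
   2 | 11101100000011100001000 | 1 | 1
   3 | 11011000000111000010001 | 1 | 0
   4 | 10110000001110000100010 | 1 | 1
   5 | 01100000011100001000101 | 0 | 0
   6 | 11000000111000010001010 | 1 | 1
   7 | 10000001110000100010101 | 1 | 0
   8 | 00000011100001000101010 | 0 | 0
   9 | 00000111000010001010100 | 0 | 1
  10 | 00001110000100010101001 | 0 | 0
  11 | 00011100001000101010010 | 0 | 1
  12 | 00111000010001010100101 | 0 | 0
  13 | 01110000100010101001010 | 0 | 0
  14 | 11100001000101010010100 | 1 | 0
  15 | 11000010001010100101000 | 1 | 1
  16 | 10000100010101001010001 | 1 | 0
  17 | 00001000101010010100010 | 0 | 0
  18 | 00010001010100101000100 | 0 | 0
  19 | 00100010101001010001000 | 0 | 0
  20 | 01000101010010100010000 | 0 | 1
  21 | 10001010100101000100001 | 1 | 1
  22 | 00010101001010001000011 | 0 | 0
  23 | 00101010010100010000110 | 0 | 0
  24 | 01010100101000100001100 | 0 | 0
  25 | 10101001010001000011000 | 1 | 0
  26 | 01010010100010000110000 | 0 | 1
  27 | 10100101000100001100001 | 1 | 1
  28 | 01001010001000011000011 | 0 | 0
  29 | 10010100010000110000110 | 1 | 1
  30 | 00101000100001100001101 | 0 | 0
  31 | 01010001000011000011010 | 0 | 1
  32 | 10100010000110000110101 | 1 | 0
  33 | 01000100001100001101010 | 0 | 0
  34 | 10001000011000011010100 | 1 | 0
  35 | 00010000110000110101000 | 0 | 0
  36 | 00100001100001101010000 | 0 | 1
  37 | 01000011000011010100001 | 0 | 0
  38 | 10000110000110101000010 | 1 | 1
  39 | 00001100001101010000101 | 0 | 0
  40 | 00011000011010100001010 | 0 | 0
  41 | 00110000110101000010100 | 0 | 1
  42 | 01100001101010000101001 | 0 | 0
  43 | 11000011010100001010010 | 1 | 0
  44 | 10000110101000010100100 | 1 | 1
  45 | 00001101010000101001001 | 0 | 0
  46 | 00011010100001010010010 | 0 | 1
  47 | 00110101000010100100101 | 0 | 0
  48 | 01101010000101001001010 | 0 | 0
  49 | 11010100001010010010100 | 1 | 0
  50 | 10101000010100100101000 | 1 | 1
  51 | 01010000101001001010001 | 0 | 1
  52 | 10100001010010010100011 | 1 | 1
  53 | 01000010100100101000111 | 0 | 0
  54 | 10000101001001010001110 | 1 | 1
  55 | 00001010010010100011101 | 0 | 1
  56 | 00010100100101000111011 | 0 | 1
  57 | 00101001001010001110111 | 0 | 1
  58 | 01010010010100011101111 | 0 | 0
  59 | 10100100101000111011110 | 1 | 0
  60 | 01001001010001110111100 | 0 | 1
  61 | 10010010100011101111001 | 1 | 0
  62 | 00100101000111011110010 | 0 | 1
  63 | 01001010001110111100101 | 0 | 0
  64 | 10010100011101111001010 | 1 | 1
  65 | 00101000111011110010101 | 0 | 1
  66 | 01010001110111100101011 | 0 | 0
  67 | 10100011101111001010110 | 1 | 0
  68 | 01000111011110010101100 | 0 | 0
  69 | 10001110111100101011000 | 1 | 0
  70 | 00011101111001010110000 | 0 | 1
  71 | 00111011110010101100001 | 0 | 0
  72 | 01110111100101011000010 | 0 | 0
  73 | 11101111001010110000100 | 1 | 1
  74 | 11011110010101100001001 | 1 | 1
  75 | 10111100101011000010011 | 1 | 0
  76 | 01111001010110000100110 | 0 | 0
  77 | 11110010101100001001100 | 1 | 1
  78 | 11100101011000010011001 | 1 | 0
  79 | 11001010110000100110010 | 1 | 0
  80 | 10010101100001001100100 | 1 | 1
  81 | 00101011000010011001001 | 0 | 0
  82 | 01010110000100110010010 | 0 | 1
  83 | 10101100001001100100101 | 1 | 1
  84 | 01011000010011001001011 | 0 | 0
  85 | 10110000100110010010110 | 1 | 0
  86 | 01100001001100100101100 | 0 | 0
  87 | 11000010011001001011000 | 1 | 0
  88 | 10000100110010010110000 | 1 | 0
  89 | 00001001100100101100000 | 0 | 0
  90 | 00010011001001011000000 | 0 | 0
  91 | 00100110010010110000000 | 0 | 0
  92 | 01001100100101100000000 | 0 | 0
  93 | 10011001001011000000000 | 1 | 1
  94 | 00110010010110000000001 | 0 | 0
  95 | 01100100101100000000010 | 0 | 0
  96 | 11001001011000000000100 | 1 | 1
  97 | 10010010110000000001001 | 1 | 1
  98 | 00100101100000000010011 | 0 | 1
  99 | 01001011000000000100111 | 0 | 0
 100 | 10010110000000001001110 | 1 | 1
 101 | 00101100000000010011101 | 0 | 1
 102 | 01011000000000100111011 | 0 | 1
 103 | 10110000000001001110111 | 1 | 0
 104 | 01100000000010011101110 | 0 | 0
 105 | 11000000000100111011100 | 1 | 0
 106 | 10000000001001110111000 | 1 | 0
 107 | 00000000010011101110000 | 0 | 1
 108 | 00000000100111011100001 | 0 | 0
 109 | 00000001001110111000010 | 0 | 0
 110 | 00000010011101110000100 | 0 | 0
 111 | 00000100111011100001000 | 0 | 0
 112 | 00001001110111000010000 | 0 | 1
 113 | 00010011101110000100001 | 0 | 0
 114 | 00100111011100001000010 | 0 | 0

0011101100000011100001000101010010100010000110000110101000010100100101000111011110010101100001001100100101100000000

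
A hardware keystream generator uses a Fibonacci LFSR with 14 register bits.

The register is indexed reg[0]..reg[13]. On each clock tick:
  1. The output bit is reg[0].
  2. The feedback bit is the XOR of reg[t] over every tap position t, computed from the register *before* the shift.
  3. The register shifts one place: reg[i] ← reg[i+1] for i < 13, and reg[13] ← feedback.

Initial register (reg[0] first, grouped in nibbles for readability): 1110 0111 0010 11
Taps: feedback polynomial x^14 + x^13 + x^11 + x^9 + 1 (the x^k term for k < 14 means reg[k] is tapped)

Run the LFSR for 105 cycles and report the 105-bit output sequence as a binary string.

k : reg_k → out_k, fb_k
0: 11100111001011 → 1, fb=0
1: 11001110010110 → 1, fb=1
2: 10011100101101 → 1, fb=1
3: 00111001011011 → 0, fb=0
4: 01110010110110 → 0, fb=0
5: 11100101101100 → 1, fb=0
6: 11001011011000 → 1, fb=0
7: 10010110110000 → 1, fb=0
8: 00101101100000 → 0, fb=0
9: 01011011000000 → 0, fb=0
10: 10110110000000 → 1, fb=1
11: 01101100000001 → 0, fb=1
12: 11011000000011 → 1, fb=0
13: 10110000000110 → 1, fb=0
14: 01100000001100 → 0, fb=1
15: 11000000011001 → 1, fb=1
16: 10000000110011 → 1, fb=1
17: 00000001100111 → 0, fb=0
18: 00000011001110 → 0, fb=1
19: 00000110011101 → 0, fb=1
20: 00001100111011 → 0, fb=0
21: 00011001110110 → 0, fb=0
22: 00110011101100 → 0, fb=1
23: 01100111011001 → 0, fb=0
24: 11001110110010 → 1, fb=0
25: 10011101100100 → 1, fb=0
26: 00111011001000 → 0, fb=0
27: 01110110010000 → 0, fb=1
28: 11101100100001 → 1, fb=0
29: 11011001000010 → 1, fb=1
30: 10110010000101 → 1, fb=1
31: 01100100001011 → 0, fb=1
32: 11001000010111 → 1, fb=0
33: 10010000101110 → 1, fb=0
34: 00100001011100 → 0, fb=0
35: 01000010111000 → 0, fb=1
36: 10000101110001 → 1, fb=1
37: 00001011100011 → 0, fb=1
38: 00010111000111 → 0, fb=0
39: 00101110001110 → 0, fb=1
40: 01011100011101 → 0, fb=1
41: 10111000111011 → 1, fb=1
42: 01110001110111 → 0, fb=1
43: 11100011101111 → 1, fb=1
44: 11000111011111 → 1, fb=0
45: 10001110111110 → 1, fb=1
46: 00011101111101 → 0, fb=1
47: 00111011111011 → 0, fb=0
48: 01110111110110 → 0, fb=0
49: 11101111101100 → 1, fb=0
50: 11011111011000 → 1, fb=0
51: 10111110110000 → 1, fb=0
52: 01111101100000 → 0, fb=0
53: 11111011000000 → 1, fb=1
54: 11110110000001 → 1, fb=0
55: 11101100000010 → 1, fb=1
56: 11011000000101 → 1, fb=1
57: 10110000001011 → 1, fb=0
58: 01100000010110 → 0, fb=0
59: 11000000101100 → 1, fb=0
60: 10000001011000 → 1, fb=0
61: 00000010110000 → 0, fb=1
62: 00000101100001 → 0, fb=1
63: 00001011000011 → 0, fb=1
64: 00010110000111 → 0, fb=0
65: 00101100001110 → 0, fb=1
66: 01011000011101 → 0, fb=1
67: 10110000111011 → 1, fb=1
68: 01100001110111 → 0, fb=1
69: 11000011101111 → 1, fb=1
70: 10000111011111 → 1, fb=0
71: 00001110111110 → 0, fb=0
72: 00011101111100 → 0, fb=0
73: 00111011111000 → 0, fb=1
74: 01110111110001 → 0, fb=0
75: 11101111100010 → 1, fb=1
76: 11011111000101 → 1, fb=1
77: 10111110001011 → 1, fb=0
78: 01111100010110 → 0, fb=0
79: 11111000101100 → 1, fb=0
80: 11110001011000 → 1, fb=0
81: 11100010110000 → 1, fb=0
82: 11000101100000 → 1, fb=1
83: 10001011000001 → 1, fb=0
84: 00010110000010 → 0, fb=0
85: 00101100000100 → 0, fb=1
86: 01011000001001 → 0, fb=1
87: 10110000010011 → 1, fb=1
88: 01100000100111 → 0, fb=0
89: 11000001001110 → 1, fb=0
90: 10000010011100 → 1, fb=1
91: 00000100111001 → 0, fb=0
92: 00001001110010 → 0, fb=1
93: 00010011100101 → 0, fb=0
94: 00100111001010 → 0, fb=0
95: 01001110010100 → 0, fb=0
96: 10011100101000 → 1, fb=1
97: 00111001010001 → 0, fb=0
98: 01110010100010 → 0, fb=0
99: 11100101000100 → 1, fb=0
100: 11001010001000 → 1, fb=1
101: 10010100010001 → 1, fb=1
102: 00101000100011 → 0, fb=1
103: 01010001000111 → 0, fb=0
104: 10100010001110 → 1, fb=0

111001110010110110000000110011101100100001011100011101111101100000010110000111011111000101100000100111001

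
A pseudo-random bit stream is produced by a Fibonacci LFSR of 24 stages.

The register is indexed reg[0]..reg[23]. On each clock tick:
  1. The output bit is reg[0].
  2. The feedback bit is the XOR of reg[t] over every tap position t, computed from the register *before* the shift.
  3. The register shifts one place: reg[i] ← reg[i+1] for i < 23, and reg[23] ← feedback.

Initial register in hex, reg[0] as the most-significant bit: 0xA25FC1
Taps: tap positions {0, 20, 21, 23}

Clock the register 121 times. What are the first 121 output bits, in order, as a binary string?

1010001001011111110000010001111110011001101101110000101110011101011101001001111011001111101011010100001100010111110011111

k : reg_k → out_k, fb_k
0: 101000100101111111000001 → 1, fb=0
1: 010001001011111110000010 → 0, fb=0
2: 100010010111111100000100 → 1, fb=0
3: 000100101111111000001000 → 0, fb=1
4: 001001011111110000010001 → 0, fb=1
5: 010010111111100000100011 → 0, fb=1
6: 100101111111000001000111 → 1, fb=1
7: 001011111110000010001111 → 0, fb=1
8: 010111111100000100011111 → 0, fb=1
9: 101111111000001000111111 → 1, fb=0
10: 011111110000010001111110 → 0, fb=0
11: 111111100000100011111100 → 1, fb=1
12: 111111000001000111111001 → 1, fb=1
13: 111110000010001111110011 → 1, fb=0
14: 111100000100011111100110 → 1, fb=0
15: 111000001000111111001100 → 1, fb=1
16: 110000010001111110011001 → 1, fb=1
17: 100000100011111100110011 → 1, fb=0
18: 000001000111111001100110 → 0, fb=1
19: 000010001111110011001101 → 0, fb=1
20: 000100011111100110011011 → 0, fb=0
21: 001000111111001100110110 → 0, fb=1
22: 010001111110011001101101 → 0, fb=1
23: 100011111100110011011011 → 1, fb=1
24: 000111111001100110110111 → 0, fb=0
25: 001111110011001101101110 → 0, fb=0
26: 011111100110011011011100 → 0, fb=0
27: 111111001100110110111000 → 1, fb=0
28: 111110011001101101110000 → 1, fb=1
29: 111100110011011011100001 → 1, fb=0
30: 111001100110110111000010 → 1, fb=1
31: 110011001101101110000101 → 1, fb=1
32: 100110011011011100001011 → 1, fb=1
33: 001100110110111000010111 → 0, fb=0
34: 011001101101110000101110 → 0, fb=0
35: 110011011011100001011100 → 1, fb=1
36: 100110110111000010111001 → 1, fb=1
37: 001101101110000101110011 → 0, fb=1
38: 011011011100001011100111 → 0, fb=0
39: 110110111000010111001110 → 1, fb=1
40: 101101110000101110011101 → 1, fb=0
41: 011011100001011100111010 → 0, fb=1
42: 110111000010111001110101 → 1, fb=1
43: 101110000101110011101011 → 1, fb=1
44: 011100001011100111010111 → 0, fb=0
45: 111000010111001110101110 → 1, fb=1
46: 110000101110011101011101 → 1, fb=0
47: 100001011100111010111010 → 1, fb=0
48: 000010111001110101110100 → 0, fb=1
49: 000101110011101011101001 → 0, fb=0
50: 001011100111010111010010 → 0, fb=0
51: 010111001110101110100100 → 0, fb=1
52: 101110011101011101001001 → 1, fb=1
53: 011100111010111010010011 → 0, fb=1
54: 111001110101110100100111 → 1, fb=1
55: 110011101011101001001111 → 1, fb=0
56: 100111010111010010011110 → 1, fb=1
57: 001110101110100100111101 → 0, fb=1
58: 011101011101001001111011 → 0, fb=0
59: 111010111010010011110110 → 1, fb=0
60: 110101110100100111101100 → 1, fb=1
61: 101011101001001111011001 → 1, fb=1
62: 010111010010011110110011 → 0, fb=1
63: 101110100100111101100111 → 1, fb=1
64: 011101001001111011001111 → 0, fb=1
65: 111010010011110110011111 → 1, fb=0
66: 110100100111101100111110 → 1, fb=1
67: 101001001111011001111101 → 1, fb=0
68: 010010011110110011111010 → 0, fb=1
69: 100100111101100111110101 → 1, fb=1
70: 001001111011001111101011 → 0, fb=0
71: 010011110110011111010110 → 0, fb=1
72: 100111101100111110101101 → 1, fb=0
73: 001111011001111101011010 → 0, fb=1
74: 011110110011111010110101 → 0, fb=0
75: 111101100111110101101010 → 1, fb=0
76: 111011001111101011010100 → 1, fb=0
77: 110110011111010110101000 → 1, fb=0
78: 101100111110101101010000 → 1, fb=1
79: 011001111101011010100001 → 0, fb=1
80: 110011111010110101000011 → 1, fb=0
81: 100111110101101010000110 → 1, fb=0
82: 001111101011010100001100 → 0, fb=0
83: 011111010110101000011000 → 0, fb=1
84: 111110101101010000110001 → 1, fb=0
85: 111101011010100001100010 → 1, fb=1
86: 111010110101000011000101 → 1, fb=1
87: 110101101010000110001011 → 1, fb=1
88: 101011010100001100010111 → 1, fb=1
89: 010110101000011000101111 → 0, fb=1
90: 101101010000110001011111 → 1, fb=0
91: 011010100001100010111110 → 0, fb=0
92: 110101000011000101111100 → 1, fb=1
93: 101010000110001011111001 → 1, fb=1
94: 010100001100010111110011 → 0, fb=1
95: 101000011000101111100111 → 1, fb=1
96: 010000110001011111001111 → 0, fb=1
97: 100001100010111110011111 → 1, fb=0
98: 000011000101111100111110 → 0, fb=0
99: 000110001011111001111100 → 0, fb=0
100: 001100010111110011111000 → 0, fb=1
101: 011000101111100111110001 → 0, fb=1
102: 110001011111001111100011 → 1, fb=0
103: 100010111110011111000110 → 1, fb=0
104: 000101111100111110001100 → 0, fb=0
105: 001011111001111100011000 → 0, fb=1
106: 010111110011111000110001 → 0, fb=1
107: 101111100111110001100011 → 1, fb=0
108: 011111001111100011000110 → 0, fb=1
109: 111110011111000110001101 → 1, fb=0
110: 111100111110001100011010 → 1, fb=0
111: 111001111100011000110100 → 1, fb=0
112: 110011111000110001101000 → 1, fb=0
113: 100111110001100011010000 → 1, fb=1
114: 001111100011000110100001 → 0, fb=1
115: 011111000110001101000011 → 0, fb=1
116: 111110001100011010000111 → 1, fb=1
117: 111100011000110100001111 → 1, fb=0
118: 111000110001101000011110 → 1, fb=1
119: 110001100011010000111101 → 1, fb=0
120: 100011000110100001111010 → 1, fb=0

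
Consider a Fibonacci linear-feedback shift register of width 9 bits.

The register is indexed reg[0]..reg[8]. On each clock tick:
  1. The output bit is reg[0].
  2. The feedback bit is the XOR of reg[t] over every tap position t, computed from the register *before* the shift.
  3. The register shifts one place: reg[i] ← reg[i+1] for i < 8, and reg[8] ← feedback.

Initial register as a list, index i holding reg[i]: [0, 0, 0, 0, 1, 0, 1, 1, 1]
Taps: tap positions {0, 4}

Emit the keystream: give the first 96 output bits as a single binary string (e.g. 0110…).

000010111101101100110100001110111100001111111110000011110111110001011100110010000010010100111011

tick  register→output (feedback)
  0  000010111→0 (1)
  1  000101111→0 (0)
  2  001011110→0 (1)
  3  010111101→0 (1)
  4  101111011→1 (0)
  5  011110110→0 (1)
  6  111101101→1 (1)
  7  111011011→1 (0)
  8  110110110→1 (0)
  9  101101100→1 (1)
 10  011011001→0 (1)
 11  110110011→1 (0)
 12  101100110→1 (1)
 13  011001101→0 (0)
 14  110011010→1 (0)
 15  100110100→1 (0)
 16  001101000→0 (0)
 17  011010000→0 (1)
 18  110100001→1 (1)
 19  101000011→1 (1)
 20  010000111→0 (0)
 21  100001110→1 (1)
 22  000011101→0 (1)
 23  000111011→0 (1)
 24  001110111→0 (1)
 25  011101111→0 (0)
 26  111011110→1 (0)
 27  110111100→1 (0)
 28  101111000→1 (0)
 29  011110000→0 (1)
 30  111100001→1 (1)
 31  111000011→1 (1)
 32  110000111→1 (1)
 33  100001111→1 (1)
 34  000011111→0 (1)
 35  000111111→0 (1)
 36  001111111→0 (1)
 37  011111111→0 (1)
 38  111111111→1 (0)
 39  111111110→1 (0)
 40  111111100→1 (0)
 41  111111000→1 (0)
 42  111110000→1 (0)
 43  111100000→1 (1)
 44  111000001→1 (1)
 45  110000011→1 (1)
 46  100000111→1 (1)
 47  000001111→0 (0)
 48  000011110→0 (1)
 49  000111101→0 (1)
 50  001111011→0 (1)
 51  011110111→0 (1)
 52  111101111→1 (1)
 53  111011111→1 (0)
 54  110111110→1 (0)
 55  101111100→1 (0)
 56  011111000→0 (1)
 57  111110001→1 (0)
 58  111100010→1 (1)
 59  111000101→1 (1)
 60  110001011→1 (1)
 61  100010111→1 (0)
 62  000101110→0 (0)
 63  001011100→0 (1)
 64  010111001→0 (1)
 65  101110011→1 (0)
 66  011100110→0 (0)
 67  111001100→1 (1)
 68  110011001→1 (0)
 69  100110010→1 (0)
 70  001100100→0 (0)
 71  011001000→0 (0)
 72  110010000→1 (0)
 73  100100000→1 (1)
 74  001000001→0 (0)
 75  010000010→0 (0)
 76  100000100→1 (1)
 77  000001001→0 (0)
 78  000010010→0 (1)
 79  000100101→0 (0)
 80  001001010→0 (0)
 81  010010100→0 (1)
 82  100101001→1 (1)
 83  001010011→0 (1)
 84  010100111→0 (0)
 85  101001110→1 (1)
 86  010011101→0 (1)
 87  100111011→1 (0)
 88  001110110→0 (1)
 89  011101101→0 (0)
 90  111011010→1 (0)
 91  110110100→1 (0)
 92  101101000→1 (1)
 93  011010001→0 (1)
 94  110100011→1 (1)
 95  101000111→1 (1)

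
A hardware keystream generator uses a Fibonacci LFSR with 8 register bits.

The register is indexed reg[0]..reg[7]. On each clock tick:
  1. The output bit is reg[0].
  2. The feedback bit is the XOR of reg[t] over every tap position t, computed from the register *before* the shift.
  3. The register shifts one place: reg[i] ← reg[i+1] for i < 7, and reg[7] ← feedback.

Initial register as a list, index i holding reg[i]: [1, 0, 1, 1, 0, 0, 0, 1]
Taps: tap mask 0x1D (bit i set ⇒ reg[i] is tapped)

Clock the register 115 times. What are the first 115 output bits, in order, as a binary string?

k : reg_k → out_k, fb_k
0: 10110001 → 1, fb=1
1: 01100011 → 0, fb=1
2: 11000111 → 1, fb=1
3: 10001111 → 1, fb=0
4: 00011110 → 0, fb=0
5: 00111100 → 0, fb=1
6: 01111001 → 0, fb=1
7: 11110011 → 1, fb=1
8: 11100111 → 1, fb=0
9: 11001110 → 1, fb=0
10: 10011100 → 1, fb=1
11: 00111001 → 0, fb=1
12: 01110011 → 0, fb=0
13: 11100110 → 1, fb=0
14: 11001100 → 1, fb=0
15: 10011000 → 1, fb=1
16: 00110001 → 0, fb=0
17: 01100010 → 0, fb=1
18: 11000101 → 1, fb=1
19: 10001011 → 1, fb=0
20: 00010110 → 0, fb=1
21: 00101101 → 0, fb=0
22: 01011010 → 0, fb=0
23: 10110100 → 1, fb=1
24: 01101001 → 0, fb=0
25: 11010010 → 1, fb=0
26: 10100100 → 1, fb=0
27: 01001000 → 0, fb=1
28: 10010001 → 1, fb=0
29: 00100010 → 0, fb=1
30: 01000101 → 0, fb=0
31: 10001010 → 1, fb=0
32: 00010100 → 0, fb=1
33: 00101001 → 0, fb=0
34: 01010010 → 0, fb=1
35: 10100101 → 1, fb=0
36: 01001010 → 0, fb=1
37: 10010101 → 1, fb=0
38: 00101010 → 0, fb=0
39: 01010100 → 0, fb=1
40: 10101001 → 1, fb=1
41: 01010011 → 0, fb=1
42: 10100111 → 1, fb=0
43: 01001110 → 0, fb=1
44: 10011101 → 1, fb=1
45: 00111011 → 0, fb=1
46: 01110111 → 0, fb=0
47: 11101110 → 1, fb=1
48: 11011101 → 1, fb=1
49: 10111011 → 1, fb=0
50: 01110110 → 0, fb=0
51: 11101100 → 1, fb=1
52: 11011001 → 1, fb=1
53: 10110011 → 1, fb=1
54: 01100111 → 0, fb=1
55: 11001111 → 1, fb=0
56: 10011110 → 1, fb=1
57: 00111101 → 0, fb=1
58: 01111011 → 0, fb=1
59: 11110111 → 1, fb=1
60: 11101111 → 1, fb=1
61: 11011111 → 1, fb=1
62: 10111111 → 1, fb=0
63: 01111110 → 0, fb=1
64: 11111101 → 1, fb=0
65: 11111010 → 1, fb=0
66: 11110100 → 1, fb=1
67: 11101001 → 1, fb=1
68: 11010011 → 1, fb=0
69: 10100110 → 1, fb=0
70: 01001100 → 0, fb=1
71: 10011001 → 1, fb=1
72: 00110011 → 0, fb=0
73: 01100110 → 0, fb=1
74: 11001101 → 1, fb=0
75: 10011010 → 1, fb=1
76: 00110101 → 0, fb=0
77: 01101010 → 0, fb=0
78: 11010100 → 1, fb=0
79: 10101000 → 1, fb=1
80: 01010001 → 0, fb=1
81: 10100011 → 1, fb=0
82: 01000110 → 0, fb=0
83: 10001100 → 1, fb=0
84: 00011000 → 0, fb=0
85: 00110000 → 0, fb=0
86: 01100000 → 0, fb=1
87: 11000001 → 1, fb=1
88: 10000011 → 1, fb=1
89: 00000111 → 0, fb=0
90: 00001110 → 0, fb=1
91: 00011101 → 0, fb=0
92: 00111010 → 0, fb=1
93: 01110101 → 0, fb=0
94: 11101010 → 1, fb=1
95: 11010101 → 1, fb=0
96: 10101010 → 1, fb=1
97: 01010101 → 0, fb=1
98: 10101011 → 1, fb=1
99: 01010111 → 0, fb=1
100: 10101111 → 1, fb=1
101: 01011111 → 0, fb=0
102: 10111110 → 1, fb=0
103: 01111100 → 0, fb=1
104: 11111001 → 1, fb=0
105: 11110010 → 1, fb=1
106: 11100101 → 1, fb=0
107: 11001010 → 1, fb=0
108: 10010100 → 1, fb=0
109: 00101000 → 0, fb=0
110: 01010000 → 0, fb=1
111: 10100001 → 1, fb=0
112: 01000010 → 0, fb=0
113: 10000100 → 1, fb=1
114: 00001001 → 0, fb=1

1011000111100111001100010110100100010100101010011101110110011110111111010011001101010001100000111010101011111001010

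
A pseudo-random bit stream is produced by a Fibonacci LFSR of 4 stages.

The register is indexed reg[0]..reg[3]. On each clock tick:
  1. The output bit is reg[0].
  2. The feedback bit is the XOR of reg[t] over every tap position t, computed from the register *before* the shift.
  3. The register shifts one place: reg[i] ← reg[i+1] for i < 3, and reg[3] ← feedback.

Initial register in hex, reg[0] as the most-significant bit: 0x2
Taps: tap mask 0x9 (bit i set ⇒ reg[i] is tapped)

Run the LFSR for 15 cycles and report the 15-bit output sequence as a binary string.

tick  register→output (feedback)
  0  0010→0 (0)
  1  0100→0 (0)
  2  1000→1 (1)
  3  0001→0 (1)
  4  0011→0 (1)
  5  0111→0 (1)
  6  1111→1 (0)
  7  1110→1 (1)
  8  1101→1 (0)
  9  1010→1 (1)
 10  0101→0 (1)
 11  1011→1 (0)
 12  0110→0 (0)
 13  1100→1 (1)
 14  1001→1 (0)

001000111101011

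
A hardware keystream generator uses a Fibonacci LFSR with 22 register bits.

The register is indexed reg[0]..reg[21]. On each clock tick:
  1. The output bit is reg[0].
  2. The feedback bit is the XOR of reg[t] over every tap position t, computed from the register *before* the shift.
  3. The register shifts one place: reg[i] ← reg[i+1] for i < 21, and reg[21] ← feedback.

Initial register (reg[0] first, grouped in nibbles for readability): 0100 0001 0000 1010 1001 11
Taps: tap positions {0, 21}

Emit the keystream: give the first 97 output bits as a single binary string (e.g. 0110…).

tick  register→output (feedback)
  0  0100000100001010100111→0 (1)
  1  1000001000010101001111→1 (0)
  2  0000010000101010011110→0 (0)
  3  0000100001010100111100→0 (0)
  4  0001000010101001111000→0 (0)
  5  0010000101010011110000→0 (0)
  6  0100001010100111100000→0 (0)
  7  1000010101001111000000→1 (1)
  8  0000101010011110000001→0 (1)
  9  0001010100111100000011→0 (1)
 10  0010101001111000000111→0 (1)
 11  0101010011110000001111→0 (1)
 12  1010100111100000011111→1 (0)
 13  0101001111000000111110→0 (0)
 14  1010011110000001111100→1 (1)
 15  0100111100000011111001→0 (1)
 16  1001111000000111110011→1 (0)
 17  0011110000001111100110→0 (0)
 18  0111100000011111001100→0 (0)
 19  1111000000111110011000→1 (1)
 20  1110000001111100110001→1 (0)
 21  1100000011111001100010→1 (1)
 22  1000000111110011000101→1 (0)
 23  0000001111100110001010→0 (0)
 24  0000011111001100010100→0 (0)
 25  0000111110011000101000→0 (0)
 26  0001111100110001010000→0 (0)
 27  0011111001100010100000→0 (0)
 28  0111110011000101000000→0 (0)
 29  1111100110001010000000→1 (1)
 30  1111001100010100000001→1 (0)
 31  1110011000101000000010→1 (1)
 32  1100110001010000000101→1 (0)
 33  1001100010100000001010→1 (1)
 34  0011000101000000010101→0 (1)
 35  0110001010000000101011→0 (1)
 36  1100010100000001010111→1 (0)
 37  1000101000000010101110→1 (1)
 38  0001010000000101011101→0 (1)
 39  0010100000001010111011→0 (1)
 40  0101000000010101110111→0 (1)
 41  1010000000101011101111→1 (0)
 42  0100000001010111011110→0 (0)
 43  1000000010101110111100→1 (1)
 44  0000000101011101111001→0 (1)
 45  0000001010111011110011→0 (1)
 46  0000010101110111100111→0 (1)
 47  0000101011101111001111→0 (1)
 48  0001010111011110011111→0 (1)
 49  0010101110111100111111→0 (1)
 50  0101011101111001111111→0 (1)
 51  1010111011110011111111→1 (0)
 52  0101110111100111111110→0 (0)
 53  1011101111001111111100→1 (1)
 54  0111011110011111111001→0 (1)
 55  1110111100111111110011→1 (0)
 56  1101111001111111100110→1 (1)
 57  1011110011111111001101→1 (0)
 58  0111100111111110011010→0 (0)
 59  1111001111111100110100→1 (1)
 60  1110011111111001101001→1 (0)
 61  1100111111110011010010→1 (1)
 62  1001111111100110100101→1 (0)
 63  0011111111001101001010→0 (0)
 64  0111111110011010010100→0 (0)
 65  1111111100110100101000→1 (1)
 66  1111111001101001010001→1 (0)
 67  1111110011010010100010→1 (1)
 68  1111100110100101000101→1 (0)
 69  1111001101001010001010→1 (1)
 70  1110011010010100010101→1 (0)
 71  1100110100101000101010→1 (1)
 72  1001101001010001010101→1 (0)
 73  0011010010100010101010→0 (0)
 74  0110100101000101010100→0 (0)
 75  1101001010001010101000→1 (1)
 76  1010010100010101010001→1 (0)
 77  0100101000101010100010→0 (0)
 78  1001010001010101000100→1 (1)
 79  0010100010101010001001→0 (1)
 80  0101000101010100010011→0 (1)
 81  1010001010101000100111→1 (0)
 82  0100010101010001001110→0 (0)
 83  1000101010100010011100→1 (1)
 84  0001010101000100111001→0 (1)
 85  0010101010001001110011→0 (1)
 86  0101010100010011100111→0 (1)
 87  1010101000100111001111→1 (0)
 88  0101010001001110011110→0 (0)
 89  1010100010011100111100→1 (1)
 90  0101000100111001111001→0 (1)
 91  1010001001110011110011→1 (0)
 92  0100010011100111100110→0 (0)
 93  1000100111001111001100→1 (1)
 94  0001001110011110011001→0 (1)
 95  0010011100111100110011→0 (1)
 96  0100111001111001100111→0 (1)

0100000100001010100111100000011111001100010100000001010111011110011111111001101001010001010101000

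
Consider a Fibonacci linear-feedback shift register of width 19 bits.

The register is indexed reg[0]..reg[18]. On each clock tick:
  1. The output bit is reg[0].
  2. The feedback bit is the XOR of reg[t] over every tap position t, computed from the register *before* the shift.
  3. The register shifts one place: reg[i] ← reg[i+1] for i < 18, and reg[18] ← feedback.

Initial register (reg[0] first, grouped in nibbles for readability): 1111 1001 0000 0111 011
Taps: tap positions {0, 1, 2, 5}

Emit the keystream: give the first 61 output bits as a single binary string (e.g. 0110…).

1111100100000111011110011111111101101010010000100010101111110

k : reg_k → out_k, fb_k
0: 1111100100000111011 → 1, fb=1
1: 1111001000001110111 → 1, fb=1
2: 1110010000011101111 → 1, fb=0
3: 1100100000111011110 → 1, fb=0
4: 1001000001110111100 → 1, fb=1
5: 0010000011101111001 → 0, fb=1
6: 0100000111011110011 → 0, fb=1
7: 1000001110111100111 → 1, fb=1
8: 0000011101111001111 → 0, fb=1
9: 0000111011110011111 → 0, fb=1
10: 0001110111100111111 → 0, fb=1
11: 0011101111001111111 → 0, fb=1
12: 0111011110011111111 → 0, fb=1
13: 1110111100111111111 → 1, fb=0
14: 1101111001111111110 → 1, fb=1
15: 1011110011111111101 → 1, fb=1
16: 0111100111111111011 → 0, fb=0
17: 1111001111111110110 → 1, fb=1
18: 1110011111111101101 → 1, fb=0
19: 1100111111111011010 → 1, fb=1
20: 1001111111110110101 → 1, fb=0
21: 0011111111101101010 → 0, fb=0
22: 0111111111011010100 → 0, fb=1
23: 1111111110110101001 → 1, fb=0
24: 1111111101101010010 → 1, fb=0
25: 1111111011010100100 → 1, fb=0
26: 1111110110101001000 → 1, fb=0
27: 1111101101010010000 → 1, fb=1
28: 1111011010100100001 → 1, fb=0
29: 1110110101001000010 → 1, fb=0
30: 1101101010010000100 → 1, fb=0
31: 1011010100100001000 → 1, fb=1
32: 0110101001000010001 → 0, fb=0
33: 1101010010000100010 → 1, fb=1
34: 1010100100001000101 → 1, fb=0
35: 0101001000010001010 → 0, fb=1
36: 1010010000100010101 → 1, fb=1
37: 0100100001000101011 → 0, fb=1
38: 1001000010001010111 → 1, fb=1
39: 0010000100010101111 → 0, fb=1
40: 0100001000101011111 → 0, fb=1
41: 1000010001010111111 → 1, fb=0
42: 0000100010101111110 → 0, fb=0
43: 0001000101011111100 → 0, fb=0
44: 0010001010111111000 → 0, fb=1
45: 0100010101111110001 → 0, fb=0
46: 1000101011111100010 → 1, fb=1
47: 0001010111111000101 → 0, fb=1
48: 0010101111110001011 → 0, fb=1
49: 0101011111100010111 → 0, fb=0
50: 1010111111000101110 → 1, fb=1
51: 0101111110001011101 → 0, fb=0
52: 1011111100010111010 → 1, fb=1
53: 0111111000101110101 → 0, fb=1
54: 1111110001011101011 → 1, fb=0
55: 1111100010111010110 → 1, fb=1
56: 1111000101110101101 → 1, fb=1
57: 1110001011101011011 → 1, fb=1
58: 1100010111010110111 → 1, fb=1
59: 1000101110101101111 → 1, fb=1
60: 0001011101011011111 → 0, fb=1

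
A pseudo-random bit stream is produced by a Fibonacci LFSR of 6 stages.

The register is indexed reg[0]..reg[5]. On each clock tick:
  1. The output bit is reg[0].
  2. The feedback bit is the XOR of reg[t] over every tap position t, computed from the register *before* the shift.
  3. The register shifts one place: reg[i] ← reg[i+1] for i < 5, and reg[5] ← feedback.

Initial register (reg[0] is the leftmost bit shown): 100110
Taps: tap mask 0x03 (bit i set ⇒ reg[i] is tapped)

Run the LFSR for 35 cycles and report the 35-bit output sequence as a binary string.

10011010101111110000010000110001010

tick  register→output (feedback)
  0  100110→1 (1)
  1  001101→0 (0)
  2  011010→0 (1)
  3  110101→1 (0)
  4  101010→1 (1)
  5  010101→0 (1)
  6  101011→1 (1)
  7  010111→0 (1)
  8  101111→1 (1)
  9  011111→0 (1)
 10  111111→1 (0)
 11  111110→1 (0)
 12  111100→1 (0)
 13  111000→1 (0)
 14  110000→1 (0)
 15  100000→1 (1)
 16  000001→0 (0)
 17  000010→0 (0)
 18  000100→0 (0)
 19  001000→0 (0)
 20  010000→0 (1)
 21  100001→1 (1)
 22  000011→0 (0)
 23  000110→0 (0)
 24  001100→0 (0)
 25  011000→0 (1)
 26  110001→1 (0)
 27  100010→1 (1)
 28  000101→0 (0)
 29  001010→0 (0)
 30  010100→0 (1)
 31  101001→1 (1)
 32  010011→0 (1)
 33  100111→1 (1)
 34  001111→0 (0)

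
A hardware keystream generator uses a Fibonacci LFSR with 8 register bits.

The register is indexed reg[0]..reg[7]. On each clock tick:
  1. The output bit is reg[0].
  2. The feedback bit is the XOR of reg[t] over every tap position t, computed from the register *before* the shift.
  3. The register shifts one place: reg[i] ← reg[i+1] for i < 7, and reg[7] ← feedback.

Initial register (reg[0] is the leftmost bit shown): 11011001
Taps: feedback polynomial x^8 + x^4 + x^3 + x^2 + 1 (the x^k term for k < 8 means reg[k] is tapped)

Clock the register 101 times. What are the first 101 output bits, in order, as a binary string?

step | reg (before) | out | fb
   0 | 11011001 | 1 | 1
   1 | 10110011 | 1 | 1
   2 | 01100111 | 0 | 1
   3 | 11001111 | 1 | 0
   4 | 10011110 | 1 | 1
   5 | 00111101 | 0 | 1
   6 | 01111011 | 0 | 1
   7 | 11110111 | 1 | 1
   8 | 11101111 | 1 | 1
   9 | 11011111 | 1 | 1
  10 | 10111111 | 1 | 0
  11 | 01111110 | 0 | 1
  12 | 11111101 | 1 | 0
  13 | 11111010 | 1 | 0
  14 | 11110100 | 1 | 1
  15 | 11101001 | 1 | 1
  16 | 11010011 | 1 | 0
  17 | 10100110 | 1 | 0
  18 | 01001100 | 0 | 1
  19 | 10011001 | 1 | 1
  20 | 00110011 | 0 | 0
  21 | 01100110 | 0 | 1
  22 | 11001101 | 1 | 0
  23 | 10011010 | 1 | 1
  24 | 00110101 | 0 | 0
  25 | 01101010 | 0 | 0
  26 | 11010100 | 1 | 0
  27 | 10101000 | 1 | 1
  28 | 01010001 | 0 | 1
  29 | 10100011 | 1 | 0
  30 | 01000110 | 0 | 0
  31 | 10001100 | 1 | 0
  32 | 00011000 | 0 | 0
  33 | 00110000 | 0 | 0
  34 | 01100000 | 0 | 1
  35 | 11000001 | 1 | 1
  36 | 10000011 | 1 | 1
  37 | 00000111 | 0 | 0
  38 | 00001110 | 0 | 1
  39 | 00011101 | 0 | 0
  40 | 00111010 | 0 | 1
  41 | 01110101 | 0 | 0
  42 | 11101010 | 1 | 1
  43 | 11010101 | 1 | 0
  44 | 10101010 | 1 | 1
  45 | 01010101 | 0 | 1
  46 | 10101011 | 1 | 1
  47 | 01010111 | 0 | 1
  48 | 10101111 | 1 | 1
  49 | 01011111 | 0 | 0
  50 | 10111110 | 1 | 0
  51 | 01111100 | 0 | 1
  52 | 11111001 | 1 | 0
  53 | 11110010 | 1 | 1
  54 | 11100101 | 1 | 0
  55 | 11001010 | 1 | 0
  56 | 10010100 | 1 | 0
  57 | 00101000 | 0 | 0
  58 | 01010000 | 0 | 1
  59 | 10100001 | 1 | 0
  60 | 01000010 | 0 | 0
  61 | 10000100 | 1 | 1
  62 | 00001001 | 0 | 1
  63 | 00010011 | 0 | 1
  64 | 00100111 | 0 | 1
  65 | 01001111 | 0 | 1
  66 | 10011111 | 1 | 1
  67 | 00111111 | 0 | 1
  68 | 01111111 | 0 | 1
  69 | 11111111 | 1 | 0
  70 | 11111110 | 1 | 0
  71 | 11111100 | 1 | 0
  72 | 11111000 | 1 | 0
  73 | 11110000 | 1 | 1
  74 | 11100001 | 1 | 0
  75 | 11000010 | 1 | 1
  76 | 10000101 | 1 | 1
  77 | 00001011 | 0 | 1
  78 | 00010111 | 0 | 1
  79 | 00101111 | 0 | 0
  80 | 01011110 | 0 | 0
  81 | 10111100 | 1 | 0
  82 | 01111000 | 0 | 1
  83 | 11110001 | 1 | 1
  84 | 11100011 | 1 | 0
  85 | 11000110 | 1 | 1
  86 | 10001101 | 1 | 0
  87 | 00011010 | 0 | 0
  88 | 00110100 | 0 | 0
  89 | 01101000 | 0 | 0
  90 | 11010000 | 1 | 0
  91 | 10100000 | 1 | 0
  92 | 01000000 | 0 | 0
  93 | 10000000 | 1 | 1
  94 | 00000001 | 0 | 0
  95 | 00000010 | 0 | 0
  96 | 00000100 | 0 | 0
  97 | 00001000 | 0 | 1
  98 | 00010001 | 0 | 1
  99 | 00100011 | 0 | 1
 100 | 01000111 | 0 | 0

11011001111011111101001100110101000110000011101010101111100101000010011111111000010111100011010000000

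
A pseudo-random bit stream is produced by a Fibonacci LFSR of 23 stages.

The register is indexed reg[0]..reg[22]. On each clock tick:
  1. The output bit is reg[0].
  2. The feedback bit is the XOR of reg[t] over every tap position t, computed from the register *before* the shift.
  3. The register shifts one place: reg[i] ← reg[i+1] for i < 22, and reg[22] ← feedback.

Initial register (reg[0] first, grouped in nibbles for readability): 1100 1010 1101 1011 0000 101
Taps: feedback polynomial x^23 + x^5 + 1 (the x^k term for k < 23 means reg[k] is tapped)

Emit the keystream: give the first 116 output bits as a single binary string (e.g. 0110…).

11001010110110110000101100100011011101001101111010011011110111100001101111000000001110101100011110001110110001000110

tick  register→output (feedback)
  0  11001010110110110000101→1 (1)
  1  10010101101101100001011→1 (0)
  2  00101011011011000010110→0 (0)
  3  01010110110110000101100→0 (1)
  4  10101101101100001011001→1 (0)
  5  01011011011000010110010→0 (0)
  6  10110110110000101100100→1 (0)
  7  01101101100001011001000→0 (1)
  8  11011011000010110010001→1 (1)
  9  10110110000101100100011→1 (0)
 10  01101100001011001000110→0 (1)
 11  11011000010110010001101→1 (1)
 12  10110000101100100011011→1 (1)
 13  01100001011001000110111→0 (0)
 14  11000010110010001101110→1 (1)
 15  10000101100100011011101→1 (0)
 16  00001011001000110111010→0 (0)
 17  00010110010001101110100→0 (1)
 18  00101100100011011101001→0 (1)
 19  01011001000110111010011→0 (0)
 20  10110010001101110100110→1 (1)
 21  01100100011011101001101→0 (1)
 22  11001000110111010011011→1 (1)
 23  10010001101110100110111→1 (1)
 24  00100011011101001101111→0 (0)
 25  01000110111010011011110→0 (1)
 26  10001101110100110111101→1 (0)
 27  00011011101001101111010→0 (0)
 28  00110111010011011110100→0 (1)
 29  01101110100110111101001→0 (1)
 30  11011101001101111010011→1 (0)
 31  10111010011011110100110→1 (1)
 32  01110100110111101001101→0 (1)
 33  11101001101111010011011→1 (1)
 34  11010011011110100110111→1 (1)
 35  10100110111101001101111→1 (0)
 36  01001101111010011011110→0 (1)
 37  10011011110100110111101→1 (1)
 38  00110111101001101111011→0 (1)
 39  01101111010011011110111→0 (1)
 40  11011110100110111101111→1 (0)
 41  10111101001101111011110→1 (0)
 42  01111010011011110111100→0 (0)
 43  11110100110111101111000→1 (0)
 44  11101001101111011110000→1 (1)
 45  11010011011110111100001→1 (1)
 46  10100110111101111000011→1 (0)
 47  01001101111011110000110→0 (1)
 48  10011011110111100001101→1 (1)
 49  00110111101111000011011→0 (1)
 50  01101111011110000110111→0 (1)
 51  11011110111100001101111→1 (0)
 52  10111101111000011011110→1 (0)
 53  01111011110000110111100→0 (0)
 54  11110111100001101111000→1 (0)
 55  11101111000011011110000→1 (0)
 56  11011110000110111100000→1 (0)
 57  10111100001101111000000→1 (0)
 58  01111000011011110000000→0 (0)
 59  11110000110111100000000→1 (1)
 60  11100001101111000000001→1 (1)
 61  11000011011110000000011→1 (1)
 62  10000110111100000000111→1 (0)
 63  00001101111000000001110→0 (1)
 64  00011011110000000011101→0 (0)
 65  00110111100000000111010→0 (1)
 66  01101111000000001110101→0 (1)
 67  11011110000000011101011→1 (0)
 68  10111100000000111010110→1 (0)
 69  01111000000001110101100→0 (0)
 70  11110000000011101011000→1 (1)
 71  11100000000111010110001→1 (1)
 72  11000000001110101100011→1 (1)
 73  10000000011101011000111→1 (1)
 74  00000000111010110001111→0 (0)
 75  00000001110101100011110→0 (0)
 76  00000011101011000111100→0 (0)
 77  00000111010110001111000→0 (1)
 78  00001110101100011110001→0 (1)
 79  00011101011000111100011→0 (1)
 80  00111010110001111000111→0 (0)
 81  01110101100011110001110→0 (1)
 82  11101011000111100011101→1 (1)
 83  11010110001111000111011→1 (0)
 84  10101100011110001110110→1 (0)
 85  01011000111100011101100→0 (0)
 86  10110001111000111011000→1 (1)
 87  01100011110001110110001→0 (0)
 88  11000111100011101100010→1 (0)
 89  10001111000111011000100→1 (0)
 90  00011110001110110001000→0 (1)
 91  00111100011101100010001→0 (1)
 92  01111000111011000100011→0 (0)
 93  11110001110110001000110→1 (1)
 94  11100011101100010001101→1 (1)
 95  11000111011000100011011→1 (0)
 96  10001110110001000110110→1 (0)
 97  00011101100010001101100→0 (1)
 98  00111011000100011011001→0 (0)
 99  01110110001000110110010→0 (1)
100  11101100010001101100101→1 (0)
101  11011000100011011001010→1 (1)
102  10110001000110110010101→1 (1)
103  01100010001101100101011→0 (0)
104  11000100011011001010110→1 (0)
105  10001000110110010101100→1 (1)
106  00010001101100101011001→0 (0)
107  00100011011001010110010→0 (0)
108  01000110110010101100100→0 (1)
109  10001101100101011001001→1 (0)
110  00011011001010110010010→0 (0)
111  00110110010101100100100→0 (1)
112  01101100101011001001001→0 (1)
113  11011001010110010010011→1 (1)
114  10110010101100100100111→1 (1)
115  01100101011001001001111→0 (1)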